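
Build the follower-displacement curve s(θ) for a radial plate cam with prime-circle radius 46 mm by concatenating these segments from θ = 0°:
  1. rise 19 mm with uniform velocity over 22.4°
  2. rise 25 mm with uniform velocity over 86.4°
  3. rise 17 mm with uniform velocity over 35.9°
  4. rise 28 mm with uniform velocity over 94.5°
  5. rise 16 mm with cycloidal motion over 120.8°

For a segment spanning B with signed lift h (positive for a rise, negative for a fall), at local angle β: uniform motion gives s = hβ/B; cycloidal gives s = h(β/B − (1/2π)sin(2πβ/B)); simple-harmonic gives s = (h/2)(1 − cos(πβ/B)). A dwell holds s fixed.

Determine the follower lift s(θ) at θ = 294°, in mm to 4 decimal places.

seg 1 [0°–22.4°] uniform, h=19: full span → s += 19 → s = 19.0000
seg 2 [22.4°–108.8°] uniform, h=25: full span → s += 25 → s = 44.0000
seg 3 [108.8°–144.7°] uniform, h=17: full span → s += 17 → s = 61.0000
seg 4 [144.7°–239.2°] uniform, h=28: full span → s += 28 → s = 89.0000
seg 5 [239.2°–360°] cycloidal, h=16: θ=294° here. β=54.8, B=120.8. 16·(0.4536 − sin(2π·0.4536)/(2π)) = 6.5270 → s = 95.5270

95.5270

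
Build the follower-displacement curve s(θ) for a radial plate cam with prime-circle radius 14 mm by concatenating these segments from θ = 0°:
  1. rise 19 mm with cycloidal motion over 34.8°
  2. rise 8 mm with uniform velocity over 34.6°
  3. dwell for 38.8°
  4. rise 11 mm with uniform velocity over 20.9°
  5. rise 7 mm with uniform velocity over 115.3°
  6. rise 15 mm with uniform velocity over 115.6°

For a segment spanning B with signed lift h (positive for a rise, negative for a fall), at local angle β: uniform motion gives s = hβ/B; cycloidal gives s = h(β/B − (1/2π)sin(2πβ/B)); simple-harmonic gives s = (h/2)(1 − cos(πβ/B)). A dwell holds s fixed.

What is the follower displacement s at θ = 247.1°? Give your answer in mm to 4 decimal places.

seg 1 [0°–34.8°] cycloidal, h=19: full span → s += 19 → s = 19.0000
seg 2 [34.8°–69.4°] uniform, h=8: full span → s += 8 → s = 27.0000
seg 3 [69.4°–108.2°] dwell: s stays 27.0000
seg 4 [108.2°–129.1°] uniform, h=11: full span → s += 11 → s = 38.0000
seg 5 [129.1°–244.4°] uniform, h=7: full span → s += 7 → s = 45.0000
seg 6 [244.4°–360°] uniform, h=15: θ=247.1° here. β=2.7, B=115.6. 15·2.7/115.6 = 0.3503 → s = 45.3503

45.3503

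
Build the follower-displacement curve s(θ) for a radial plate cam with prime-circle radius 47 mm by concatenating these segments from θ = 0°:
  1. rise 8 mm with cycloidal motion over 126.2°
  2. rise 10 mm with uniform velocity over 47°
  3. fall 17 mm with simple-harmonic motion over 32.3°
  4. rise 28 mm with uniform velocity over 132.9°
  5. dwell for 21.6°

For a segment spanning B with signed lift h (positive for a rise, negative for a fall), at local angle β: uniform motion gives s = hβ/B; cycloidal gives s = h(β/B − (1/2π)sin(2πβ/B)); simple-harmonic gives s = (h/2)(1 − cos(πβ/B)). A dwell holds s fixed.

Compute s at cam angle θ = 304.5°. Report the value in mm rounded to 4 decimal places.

seg 1 [0°–126.2°] cycloidal, h=8: full span → s += 8 → s = 8.0000
seg 2 [126.2°–173.2°] uniform, h=10: full span → s += 10 → s = 18.0000
seg 3 [173.2°–205.5°] simple-harmonic, h=-17: full span → s += -17 → s = 1.0000
seg 4 [205.5°–338.4°] uniform, h=28: θ=304.5° here. β=99, B=132.9. 28·99/132.9 = 20.8578 → s = 21.8578

21.8578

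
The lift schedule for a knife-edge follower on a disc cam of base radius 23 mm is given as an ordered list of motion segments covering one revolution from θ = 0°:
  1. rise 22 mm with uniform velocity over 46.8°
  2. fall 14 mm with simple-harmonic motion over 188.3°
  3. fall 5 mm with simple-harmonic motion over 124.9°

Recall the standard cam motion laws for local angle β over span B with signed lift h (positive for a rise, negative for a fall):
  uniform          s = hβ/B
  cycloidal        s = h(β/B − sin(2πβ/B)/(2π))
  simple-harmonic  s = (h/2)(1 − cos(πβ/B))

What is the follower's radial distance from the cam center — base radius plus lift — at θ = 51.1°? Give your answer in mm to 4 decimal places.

seg 1 [0°–46.8°] uniform, h=22: full span → s += 22 → s = 22.0000
seg 2 [46.8°–235.1°] simple-harmonic, h=-14: θ=51.1° here. β=4.3, B=188.3. -14/2·(1 − cos(π·0.0228)) = -0.0180 → s = 21.9820
radial distance = base radius + s = 23 + 21.9820 = 44.9820

44.9820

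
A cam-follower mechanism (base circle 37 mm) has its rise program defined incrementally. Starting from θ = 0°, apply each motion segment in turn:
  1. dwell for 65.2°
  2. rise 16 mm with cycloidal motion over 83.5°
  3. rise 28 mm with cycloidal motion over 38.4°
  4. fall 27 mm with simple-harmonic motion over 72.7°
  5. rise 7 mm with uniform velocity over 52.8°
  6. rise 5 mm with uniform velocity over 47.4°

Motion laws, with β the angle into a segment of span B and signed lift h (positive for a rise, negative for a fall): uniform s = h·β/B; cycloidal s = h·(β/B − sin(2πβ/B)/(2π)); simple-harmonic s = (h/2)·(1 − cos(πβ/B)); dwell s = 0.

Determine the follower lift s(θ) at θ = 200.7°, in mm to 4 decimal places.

seg 1 [0°–65.2°] dwell: s stays 0.0000
seg 2 [65.2°–148.7°] cycloidal, h=16: full span → s += 16 → s = 16.0000
seg 3 [148.7°–187.1°] cycloidal, h=28: full span → s += 28 → s = 44.0000
seg 4 [187.1°–259.8°] simple-harmonic, h=-27: θ=200.7° here. β=13.6, B=72.7. -27/2·(1 − cos(π·0.1871)) = -2.2650 → s = 41.7350

41.7350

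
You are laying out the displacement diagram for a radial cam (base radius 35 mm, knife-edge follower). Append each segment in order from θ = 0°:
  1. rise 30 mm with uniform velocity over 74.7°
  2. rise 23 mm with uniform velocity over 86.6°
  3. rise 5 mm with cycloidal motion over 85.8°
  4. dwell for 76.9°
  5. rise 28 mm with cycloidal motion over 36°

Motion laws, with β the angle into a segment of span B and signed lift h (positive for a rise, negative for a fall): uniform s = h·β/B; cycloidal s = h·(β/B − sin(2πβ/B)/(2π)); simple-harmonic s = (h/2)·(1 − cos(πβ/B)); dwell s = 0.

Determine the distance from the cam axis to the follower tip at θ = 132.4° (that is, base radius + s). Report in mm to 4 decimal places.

seg 1 [0°–74.7°] uniform, h=30: full span → s += 30 → s = 30.0000
seg 2 [74.7°–161.3°] uniform, h=23: θ=132.4° here. β=57.7, B=86.6. 23·57.7/86.6 = 15.3245 → s = 45.3245
radial distance = base radius + s = 35 + 45.3245 = 80.3245

80.3245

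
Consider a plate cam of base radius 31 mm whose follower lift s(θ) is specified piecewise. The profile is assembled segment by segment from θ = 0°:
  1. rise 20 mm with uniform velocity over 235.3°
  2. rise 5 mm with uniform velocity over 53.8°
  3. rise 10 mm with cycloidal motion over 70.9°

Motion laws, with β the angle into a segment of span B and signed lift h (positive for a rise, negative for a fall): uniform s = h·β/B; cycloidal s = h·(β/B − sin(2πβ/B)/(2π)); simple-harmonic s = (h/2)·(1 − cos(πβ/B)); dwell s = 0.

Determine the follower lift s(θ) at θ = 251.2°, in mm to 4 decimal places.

seg 1 [0°–235.3°] uniform, h=20: full span → s += 20 → s = 20.0000
seg 2 [235.3°–289.1°] uniform, h=5: θ=251.2° here. β=15.9, B=53.8. 5·15.9/53.8 = 1.4777 → s = 21.4777

21.4777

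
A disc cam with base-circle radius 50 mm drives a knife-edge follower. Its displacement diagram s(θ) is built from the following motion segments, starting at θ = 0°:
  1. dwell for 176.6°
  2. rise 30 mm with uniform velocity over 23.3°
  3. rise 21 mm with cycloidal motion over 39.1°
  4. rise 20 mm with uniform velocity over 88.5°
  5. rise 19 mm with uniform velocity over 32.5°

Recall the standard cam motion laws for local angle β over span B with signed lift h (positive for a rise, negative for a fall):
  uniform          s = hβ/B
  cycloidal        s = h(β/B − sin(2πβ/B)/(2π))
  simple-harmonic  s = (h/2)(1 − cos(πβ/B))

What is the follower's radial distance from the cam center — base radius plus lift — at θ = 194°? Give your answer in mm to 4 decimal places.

seg 1 [0°–176.6°] dwell: s stays 0.0000
seg 2 [176.6°–199.9°] uniform, h=30: θ=194° here. β=17.4, B=23.3. 30·17.4/23.3 = 22.4034 → s = 22.4034
radial distance = base radius + s = 50 + 22.4034 = 72.4034

72.4034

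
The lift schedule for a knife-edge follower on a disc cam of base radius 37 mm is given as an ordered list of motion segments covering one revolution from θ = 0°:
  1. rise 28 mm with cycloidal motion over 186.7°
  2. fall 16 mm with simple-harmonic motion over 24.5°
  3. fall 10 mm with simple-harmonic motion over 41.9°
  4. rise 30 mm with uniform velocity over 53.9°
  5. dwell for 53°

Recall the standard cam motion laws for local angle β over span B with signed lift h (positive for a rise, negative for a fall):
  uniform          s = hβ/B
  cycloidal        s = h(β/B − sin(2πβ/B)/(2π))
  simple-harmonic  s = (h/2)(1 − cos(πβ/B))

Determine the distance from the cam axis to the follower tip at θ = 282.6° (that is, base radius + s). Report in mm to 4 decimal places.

seg 1 [0°–186.7°] cycloidal, h=28: full span → s += 28 → s = 28.0000
seg 2 [186.7°–211.2°] simple-harmonic, h=-16: full span → s += -16 → s = 12.0000
seg 3 [211.2°–253.1°] simple-harmonic, h=-10: full span → s += -10 → s = 2.0000
seg 4 [253.1°–307°] uniform, h=30: θ=282.6° here. β=29.5, B=53.9. 30·29.5/53.9 = 16.4193 → s = 18.4193
radial distance = base radius + s = 37 + 18.4193 = 55.4193

55.4193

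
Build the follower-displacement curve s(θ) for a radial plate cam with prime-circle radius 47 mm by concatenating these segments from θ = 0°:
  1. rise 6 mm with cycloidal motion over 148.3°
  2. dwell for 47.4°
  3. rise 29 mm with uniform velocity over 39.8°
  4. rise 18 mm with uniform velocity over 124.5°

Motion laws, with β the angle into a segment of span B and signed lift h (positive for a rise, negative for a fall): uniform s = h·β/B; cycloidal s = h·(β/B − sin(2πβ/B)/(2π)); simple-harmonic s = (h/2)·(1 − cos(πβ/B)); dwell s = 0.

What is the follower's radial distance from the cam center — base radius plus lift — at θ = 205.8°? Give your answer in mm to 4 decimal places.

seg 1 [0°–148.3°] cycloidal, h=6: full span → s += 6 → s = 6.0000
seg 2 [148.3°–195.7°] dwell: s stays 6.0000
seg 3 [195.7°–235.5°] uniform, h=29: θ=205.8° here. β=10.1, B=39.8. 29·10.1/39.8 = 7.3593 → s = 13.3593
radial distance = base radius + s = 47 + 13.3593 = 60.3593

60.3593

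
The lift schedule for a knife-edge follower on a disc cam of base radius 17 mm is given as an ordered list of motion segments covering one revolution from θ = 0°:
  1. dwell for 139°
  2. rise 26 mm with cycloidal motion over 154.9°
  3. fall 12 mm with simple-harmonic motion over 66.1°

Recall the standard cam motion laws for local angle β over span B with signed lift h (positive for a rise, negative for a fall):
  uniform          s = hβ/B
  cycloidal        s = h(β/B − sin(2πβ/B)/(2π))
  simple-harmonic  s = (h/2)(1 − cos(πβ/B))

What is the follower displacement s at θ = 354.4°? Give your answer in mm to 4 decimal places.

seg 1 [0°–139°] dwell: s stays 0.0000
seg 2 [139°–293.9°] cycloidal, h=26: full span → s += 26 → s = 26.0000
seg 3 [293.9°–360°] simple-harmonic, h=-12: θ=354.4° here. β=60.5, B=66.1. -12/2·(1 − cos(π·0.9153)) = -11.7887 → s = 14.2113

14.2113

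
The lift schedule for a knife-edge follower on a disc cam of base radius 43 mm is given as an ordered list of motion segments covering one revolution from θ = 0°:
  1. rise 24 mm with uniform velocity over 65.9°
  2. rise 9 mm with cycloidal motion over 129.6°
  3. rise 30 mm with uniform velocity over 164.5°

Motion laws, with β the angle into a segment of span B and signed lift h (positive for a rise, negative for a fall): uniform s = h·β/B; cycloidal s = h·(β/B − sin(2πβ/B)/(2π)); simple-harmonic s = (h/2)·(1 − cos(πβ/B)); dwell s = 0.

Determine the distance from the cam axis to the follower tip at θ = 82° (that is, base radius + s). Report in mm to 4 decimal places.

seg 1 [0°–65.9°] uniform, h=24: full span → s += 24 → s = 24.0000
seg 2 [65.9°–195.5°] cycloidal, h=9: θ=82° here. β=16.1, B=129.6. 9·(0.1242 − sin(2π·0.1242)/(2π)) = 0.1101 → s = 24.1101
radial distance = base radius + s = 43 + 24.1101 = 67.1101

67.1101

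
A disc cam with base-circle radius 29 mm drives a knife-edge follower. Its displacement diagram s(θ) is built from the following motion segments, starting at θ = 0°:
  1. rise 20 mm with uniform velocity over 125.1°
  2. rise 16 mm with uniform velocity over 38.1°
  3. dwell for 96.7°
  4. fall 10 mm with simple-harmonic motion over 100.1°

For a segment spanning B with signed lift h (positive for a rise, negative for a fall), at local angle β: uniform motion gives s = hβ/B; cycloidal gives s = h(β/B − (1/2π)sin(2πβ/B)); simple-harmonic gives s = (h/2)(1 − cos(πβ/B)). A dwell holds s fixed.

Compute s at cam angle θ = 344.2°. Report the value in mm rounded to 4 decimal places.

seg 1 [0°–125.1°] uniform, h=20: full span → s += 20 → s = 20.0000
seg 2 [125.1°–163.2°] uniform, h=16: full span → s += 16 → s = 36.0000
seg 3 [163.2°–259.9°] dwell: s stays 36.0000
seg 4 [259.9°–360°] simple-harmonic, h=-10: θ=344.2° here. β=84.3, B=100.1. -10/2·(1 − cos(π·0.8422)) = -9.3978 → s = 26.6022

26.6022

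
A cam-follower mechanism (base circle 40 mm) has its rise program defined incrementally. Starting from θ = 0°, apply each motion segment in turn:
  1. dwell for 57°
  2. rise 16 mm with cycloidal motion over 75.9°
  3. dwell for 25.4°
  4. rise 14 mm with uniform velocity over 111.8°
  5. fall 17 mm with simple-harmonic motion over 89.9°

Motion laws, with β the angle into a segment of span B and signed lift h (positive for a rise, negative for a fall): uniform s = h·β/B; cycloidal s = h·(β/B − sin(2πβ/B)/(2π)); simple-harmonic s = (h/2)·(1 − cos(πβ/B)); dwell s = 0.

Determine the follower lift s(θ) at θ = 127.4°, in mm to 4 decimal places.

seg 1 [0°–57°] dwell: s stays 0.0000
seg 2 [57°–132.9°] cycloidal, h=16: θ=127.4° here. β=70.4, B=75.9. 16·(0.9275 − sin(2π·0.9275)/(2π)) = 15.9604 → s = 15.9604

15.9604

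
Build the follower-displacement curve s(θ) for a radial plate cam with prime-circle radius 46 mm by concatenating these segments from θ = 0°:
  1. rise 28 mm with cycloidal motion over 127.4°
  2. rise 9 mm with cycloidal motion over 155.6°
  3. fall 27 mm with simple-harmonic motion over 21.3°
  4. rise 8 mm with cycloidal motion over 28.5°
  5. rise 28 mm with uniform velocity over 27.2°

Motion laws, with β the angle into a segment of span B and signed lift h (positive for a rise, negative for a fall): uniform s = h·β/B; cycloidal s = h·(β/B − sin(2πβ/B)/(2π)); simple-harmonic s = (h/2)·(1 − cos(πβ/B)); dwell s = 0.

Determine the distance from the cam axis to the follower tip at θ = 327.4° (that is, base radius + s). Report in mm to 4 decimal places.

seg 1 [0°–127.4°] cycloidal, h=28: full span → s += 28 → s = 28.0000
seg 2 [127.4°–283°] cycloidal, h=9: full span → s += 9 → s = 37.0000
seg 3 [283°–304.3°] simple-harmonic, h=-27: full span → s += -27 → s = 10.0000
seg 4 [304.3°–332.8°] cycloidal, h=8: θ=327.4° here. β=23.1, B=28.5. 8·(0.8105 − sin(2π·0.8105)/(2π)) = 7.6665 → s = 17.6665
radial distance = base radius + s = 46 + 17.6665 = 63.6665

63.6665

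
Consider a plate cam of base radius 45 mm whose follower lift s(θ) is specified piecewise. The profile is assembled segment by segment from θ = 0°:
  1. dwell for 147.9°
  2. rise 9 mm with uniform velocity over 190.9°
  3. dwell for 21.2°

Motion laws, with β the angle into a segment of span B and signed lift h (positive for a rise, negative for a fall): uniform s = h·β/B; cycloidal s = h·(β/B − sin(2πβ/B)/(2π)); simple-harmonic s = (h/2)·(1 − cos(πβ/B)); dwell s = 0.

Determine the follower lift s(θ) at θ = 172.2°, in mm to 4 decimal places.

seg 1 [0°–147.9°] dwell: s stays 0.0000
seg 2 [147.9°–338.8°] uniform, h=9: θ=172.2° here. β=24.3, B=190.9. 9·24.3/190.9 = 1.1456 → s = 1.1456

1.1456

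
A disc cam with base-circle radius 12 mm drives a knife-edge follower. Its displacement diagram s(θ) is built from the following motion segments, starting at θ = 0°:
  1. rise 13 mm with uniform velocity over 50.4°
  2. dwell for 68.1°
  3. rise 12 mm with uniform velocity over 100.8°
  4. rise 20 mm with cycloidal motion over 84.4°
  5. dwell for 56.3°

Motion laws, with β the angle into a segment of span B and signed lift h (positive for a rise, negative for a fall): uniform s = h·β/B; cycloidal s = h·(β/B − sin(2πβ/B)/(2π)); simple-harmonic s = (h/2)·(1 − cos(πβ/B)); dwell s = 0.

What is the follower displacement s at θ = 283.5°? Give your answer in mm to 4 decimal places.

seg 1 [0°–50.4°] uniform, h=13: full span → s += 13 → s = 13.0000
seg 2 [50.4°–118.5°] dwell: s stays 13.0000
seg 3 [118.5°–219.3°] uniform, h=12: full span → s += 12 → s = 25.0000
seg 4 [219.3°–303.7°] cycloidal, h=20: θ=283.5° here. β=64.2, B=84.4. 20·(0.7607 − sin(2π·0.7607)/(2π)) = 18.3892 → s = 43.3892

43.3892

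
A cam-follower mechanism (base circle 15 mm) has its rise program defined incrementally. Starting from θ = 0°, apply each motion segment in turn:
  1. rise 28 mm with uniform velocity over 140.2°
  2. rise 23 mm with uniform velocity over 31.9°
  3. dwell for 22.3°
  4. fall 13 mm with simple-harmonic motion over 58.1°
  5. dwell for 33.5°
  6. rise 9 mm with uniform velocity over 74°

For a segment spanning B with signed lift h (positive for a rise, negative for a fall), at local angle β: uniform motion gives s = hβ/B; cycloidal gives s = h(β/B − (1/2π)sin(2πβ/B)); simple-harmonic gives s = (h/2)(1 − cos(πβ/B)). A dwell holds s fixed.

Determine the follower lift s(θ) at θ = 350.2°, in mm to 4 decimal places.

seg 1 [0°–140.2°] uniform, h=28: full span → s += 28 → s = 28.0000
seg 2 [140.2°–172.1°] uniform, h=23: full span → s += 23 → s = 51.0000
seg 3 [172.1°–194.4°] dwell: s stays 51.0000
seg 4 [194.4°–252.5°] simple-harmonic, h=-13: full span → s += -13 → s = 38.0000
seg 5 [252.5°–286°] dwell: s stays 38.0000
seg 6 [286°–360°] uniform, h=9: θ=350.2° here. β=64.2, B=74. 9·64.2/74 = 7.8081 → s = 45.8081

45.8081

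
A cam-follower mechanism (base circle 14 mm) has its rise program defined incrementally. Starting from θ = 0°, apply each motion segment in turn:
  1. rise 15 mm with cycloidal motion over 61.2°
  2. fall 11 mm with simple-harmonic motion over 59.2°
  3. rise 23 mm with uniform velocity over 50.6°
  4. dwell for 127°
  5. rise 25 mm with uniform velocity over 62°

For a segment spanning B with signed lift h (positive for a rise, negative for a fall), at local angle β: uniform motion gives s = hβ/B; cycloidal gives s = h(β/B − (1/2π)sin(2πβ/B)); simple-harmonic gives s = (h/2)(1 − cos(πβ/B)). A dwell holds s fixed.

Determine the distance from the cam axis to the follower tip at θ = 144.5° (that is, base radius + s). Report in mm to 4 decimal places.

seg 1 [0°–61.2°] cycloidal, h=15: full span → s += 15 → s = 15.0000
seg 2 [61.2°–120.4°] simple-harmonic, h=-11: full span → s += -11 → s = 4.0000
seg 3 [120.4°–171°] uniform, h=23: θ=144.5° here. β=24.1, B=50.6. 23·24.1/50.6 = 10.9545 → s = 14.9545
radial distance = base radius + s = 14 + 14.9545 = 28.9545

28.9545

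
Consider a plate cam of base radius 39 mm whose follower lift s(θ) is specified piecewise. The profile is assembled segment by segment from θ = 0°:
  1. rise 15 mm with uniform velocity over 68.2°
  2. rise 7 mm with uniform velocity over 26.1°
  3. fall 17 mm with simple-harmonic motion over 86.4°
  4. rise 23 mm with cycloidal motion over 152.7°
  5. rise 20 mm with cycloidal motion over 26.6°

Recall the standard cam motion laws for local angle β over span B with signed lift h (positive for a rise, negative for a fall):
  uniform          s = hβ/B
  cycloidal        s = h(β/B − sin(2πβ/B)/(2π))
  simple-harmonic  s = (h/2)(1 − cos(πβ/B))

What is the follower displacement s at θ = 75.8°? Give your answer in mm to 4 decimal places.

seg 1 [0°–68.2°] uniform, h=15: full span → s += 15 → s = 15.0000
seg 2 [68.2°–94.3°] uniform, h=7: θ=75.8° here. β=7.6, B=26.1. 7·7.6/26.1 = 2.0383 → s = 17.0383

17.0383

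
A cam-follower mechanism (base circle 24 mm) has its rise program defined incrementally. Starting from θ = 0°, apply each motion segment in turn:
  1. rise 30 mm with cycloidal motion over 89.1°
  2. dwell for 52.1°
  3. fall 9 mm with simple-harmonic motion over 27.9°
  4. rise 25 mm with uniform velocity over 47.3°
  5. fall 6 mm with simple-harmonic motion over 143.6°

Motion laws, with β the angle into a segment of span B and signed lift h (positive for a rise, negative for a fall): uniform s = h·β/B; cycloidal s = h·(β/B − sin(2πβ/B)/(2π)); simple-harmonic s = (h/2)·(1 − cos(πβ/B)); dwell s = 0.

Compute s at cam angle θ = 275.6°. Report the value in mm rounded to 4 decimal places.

seg 1 [0°–89.1°] cycloidal, h=30: full span → s += 30 → s = 30.0000
seg 2 [89.1°–141.2°] dwell: s stays 30.0000
seg 3 [141.2°–169.1°] simple-harmonic, h=-9: full span → s += -9 → s = 21.0000
seg 4 [169.1°–216.4°] uniform, h=25: full span → s += 25 → s = 46.0000
seg 5 [216.4°–360°] simple-harmonic, h=-6: θ=275.6° here. β=59.2, B=143.6. -6/2·(1 − cos(π·0.4123)) = -2.1835 → s = 43.8165

43.8165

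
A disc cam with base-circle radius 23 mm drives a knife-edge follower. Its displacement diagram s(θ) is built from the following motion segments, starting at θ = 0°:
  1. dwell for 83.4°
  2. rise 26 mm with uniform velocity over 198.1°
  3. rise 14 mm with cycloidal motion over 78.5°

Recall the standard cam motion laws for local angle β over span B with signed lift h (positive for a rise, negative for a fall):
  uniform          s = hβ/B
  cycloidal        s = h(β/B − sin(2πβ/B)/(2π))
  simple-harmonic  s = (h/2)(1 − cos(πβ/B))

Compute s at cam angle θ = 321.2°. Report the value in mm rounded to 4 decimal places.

seg 1 [0°–83.4°] dwell: s stays 0.0000
seg 2 [83.4°–281.5°] uniform, h=26: full span → s += 26 → s = 26.0000
seg 3 [281.5°–360°] cycloidal, h=14: θ=321.2° here. β=39.7, B=78.5. 14·(0.5057 − sin(2π·0.5057)/(2π)) = 7.1605 → s = 33.1605

33.1605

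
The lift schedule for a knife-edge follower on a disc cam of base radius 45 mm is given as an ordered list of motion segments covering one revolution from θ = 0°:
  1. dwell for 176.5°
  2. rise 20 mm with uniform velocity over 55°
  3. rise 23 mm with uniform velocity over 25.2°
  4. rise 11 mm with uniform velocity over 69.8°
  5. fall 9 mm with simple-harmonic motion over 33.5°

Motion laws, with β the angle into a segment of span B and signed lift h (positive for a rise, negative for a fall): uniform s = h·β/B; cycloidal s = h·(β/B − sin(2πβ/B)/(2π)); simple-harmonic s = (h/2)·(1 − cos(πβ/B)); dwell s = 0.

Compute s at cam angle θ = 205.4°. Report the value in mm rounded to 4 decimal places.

seg 1 [0°–176.5°] dwell: s stays 0.0000
seg 2 [176.5°–231.5°] uniform, h=20: θ=205.4° here. β=28.9, B=55. 20·28.9/55 = 10.5091 → s = 10.5091

10.5091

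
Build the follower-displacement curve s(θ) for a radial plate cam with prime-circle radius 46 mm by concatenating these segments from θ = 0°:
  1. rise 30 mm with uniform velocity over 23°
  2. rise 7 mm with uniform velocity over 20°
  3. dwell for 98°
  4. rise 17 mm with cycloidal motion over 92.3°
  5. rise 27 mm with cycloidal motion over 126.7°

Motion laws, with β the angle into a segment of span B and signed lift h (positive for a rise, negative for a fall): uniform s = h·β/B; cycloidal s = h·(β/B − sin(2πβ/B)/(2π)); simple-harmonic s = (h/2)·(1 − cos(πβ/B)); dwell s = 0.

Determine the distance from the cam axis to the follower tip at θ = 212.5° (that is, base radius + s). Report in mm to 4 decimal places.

seg 1 [0°–23°] uniform, h=30: full span → s += 30 → s = 30.0000
seg 2 [23°–43°] uniform, h=7: full span → s += 7 → s = 37.0000
seg 3 [43°–141°] dwell: s stays 37.0000
seg 4 [141°–233.3°] cycloidal, h=17: θ=212.5° here. β=71.5, B=92.3. 17·(0.7746 − sin(2π·0.7746)/(2π)) = 15.8423 → s = 52.8423
radial distance = base radius + s = 46 + 52.8423 = 98.8423

98.8423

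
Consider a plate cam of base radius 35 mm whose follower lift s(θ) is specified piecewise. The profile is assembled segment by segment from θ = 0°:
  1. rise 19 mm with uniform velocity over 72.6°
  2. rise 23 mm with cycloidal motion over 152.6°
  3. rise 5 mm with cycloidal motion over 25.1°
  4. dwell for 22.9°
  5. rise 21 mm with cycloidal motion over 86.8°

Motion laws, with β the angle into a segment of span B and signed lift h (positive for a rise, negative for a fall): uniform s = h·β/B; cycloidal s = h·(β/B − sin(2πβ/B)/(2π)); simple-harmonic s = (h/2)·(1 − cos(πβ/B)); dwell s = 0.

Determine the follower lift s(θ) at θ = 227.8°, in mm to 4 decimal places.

seg 1 [0°–72.6°] uniform, h=19: full span → s += 19 → s = 19.0000
seg 2 [72.6°–225.2°] cycloidal, h=23: full span → s += 23 → s = 42.0000
seg 3 [225.2°–250.3°] cycloidal, h=5: θ=227.8° here. β=2.6, B=25.1. 5·(0.1036 − sin(2π·0.1036)/(2π)) = 0.0358 → s = 42.0358

42.0358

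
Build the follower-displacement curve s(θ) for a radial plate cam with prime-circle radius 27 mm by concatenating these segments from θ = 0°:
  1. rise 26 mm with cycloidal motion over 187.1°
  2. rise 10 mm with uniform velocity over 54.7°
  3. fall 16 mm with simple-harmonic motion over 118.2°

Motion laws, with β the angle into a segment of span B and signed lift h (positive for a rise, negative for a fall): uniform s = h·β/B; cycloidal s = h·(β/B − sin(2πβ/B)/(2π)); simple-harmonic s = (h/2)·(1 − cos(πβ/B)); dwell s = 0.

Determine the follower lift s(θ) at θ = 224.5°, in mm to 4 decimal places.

seg 1 [0°–187.1°] cycloidal, h=26: full span → s += 26 → s = 26.0000
seg 2 [187.1°–241.8°] uniform, h=10: θ=224.5° here. β=37.4, B=54.7. 10·37.4/54.7 = 6.8373 → s = 32.8373

32.8373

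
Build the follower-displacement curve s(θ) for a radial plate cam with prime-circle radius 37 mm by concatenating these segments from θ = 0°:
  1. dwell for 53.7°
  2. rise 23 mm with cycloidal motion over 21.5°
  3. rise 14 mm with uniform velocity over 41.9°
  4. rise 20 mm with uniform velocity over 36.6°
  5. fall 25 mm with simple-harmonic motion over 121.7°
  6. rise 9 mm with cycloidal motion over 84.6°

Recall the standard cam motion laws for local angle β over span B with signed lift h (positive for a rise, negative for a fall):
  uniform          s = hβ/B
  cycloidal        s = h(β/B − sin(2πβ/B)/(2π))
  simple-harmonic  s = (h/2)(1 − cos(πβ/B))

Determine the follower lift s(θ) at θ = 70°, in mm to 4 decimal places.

seg 1 [0°–53.7°] dwell: s stays 0.0000
seg 2 [53.7°–75.2°] cycloidal, h=23: θ=70° here. β=16.3, B=21.5. 23·(0.7581 − sin(2π·0.7581)/(2π)) = 21.0930 → s = 21.0930

21.0930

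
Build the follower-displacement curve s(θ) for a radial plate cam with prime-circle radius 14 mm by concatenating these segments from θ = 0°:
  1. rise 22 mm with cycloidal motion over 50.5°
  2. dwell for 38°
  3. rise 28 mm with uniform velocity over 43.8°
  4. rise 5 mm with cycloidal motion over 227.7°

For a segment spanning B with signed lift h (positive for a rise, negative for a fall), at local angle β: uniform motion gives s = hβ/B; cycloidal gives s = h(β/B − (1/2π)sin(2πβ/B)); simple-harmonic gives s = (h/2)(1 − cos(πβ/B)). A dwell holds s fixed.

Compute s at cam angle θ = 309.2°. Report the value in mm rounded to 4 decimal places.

seg 1 [0°–50.5°] cycloidal, h=22: full span → s += 22 → s = 22.0000
seg 2 [50.5°–88.5°] dwell: s stays 22.0000
seg 3 [88.5°–132.3°] uniform, h=28: full span → s += 28 → s = 50.0000
seg 4 [132.3°–360°] cycloidal, h=5: θ=309.2° here. β=176.9, B=227.7. 5·(0.7769 − sin(2π·0.7769)/(2π)) = 4.6689 → s = 54.6689

54.6689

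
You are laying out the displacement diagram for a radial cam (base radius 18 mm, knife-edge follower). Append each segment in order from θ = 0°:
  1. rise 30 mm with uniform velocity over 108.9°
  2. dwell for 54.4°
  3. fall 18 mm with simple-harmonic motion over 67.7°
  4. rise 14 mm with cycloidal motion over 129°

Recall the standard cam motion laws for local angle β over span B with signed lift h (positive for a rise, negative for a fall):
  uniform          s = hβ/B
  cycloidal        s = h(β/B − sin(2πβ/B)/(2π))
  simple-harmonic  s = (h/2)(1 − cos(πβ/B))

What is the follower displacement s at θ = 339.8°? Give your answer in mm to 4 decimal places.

seg 1 [0°–108.9°] uniform, h=30: full span → s += 30 → s = 30.0000
seg 2 [108.9°–163.3°] dwell: s stays 30.0000
seg 3 [163.3°–231°] simple-harmonic, h=-18: full span → s += -18 → s = 12.0000
seg 4 [231°–360°] cycloidal, h=14: θ=339.8° here. β=108.8, B=129. 14·(0.8434 − sin(2π·0.8434)/(2π)) = 13.6630 → s = 25.6630

25.6630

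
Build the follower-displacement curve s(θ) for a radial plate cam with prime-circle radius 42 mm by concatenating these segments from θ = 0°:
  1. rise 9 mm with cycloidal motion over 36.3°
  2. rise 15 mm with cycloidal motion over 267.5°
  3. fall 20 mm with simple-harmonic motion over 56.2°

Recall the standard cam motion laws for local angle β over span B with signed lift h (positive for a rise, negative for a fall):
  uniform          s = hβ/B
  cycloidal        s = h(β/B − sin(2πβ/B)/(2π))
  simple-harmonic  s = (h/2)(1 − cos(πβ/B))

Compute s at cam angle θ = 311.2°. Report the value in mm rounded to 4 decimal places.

seg 1 [0°–36.3°] cycloidal, h=9: full span → s += 9 → s = 9.0000
seg 2 [36.3°–303.8°] cycloidal, h=15: full span → s += 15 → s = 24.0000
seg 3 [303.8°–360°] simple-harmonic, h=-20: θ=311.2° here. β=7.4, B=56.2. -20/2·(1 − cos(π·0.1317)) = -0.8434 → s = 23.1566

23.1566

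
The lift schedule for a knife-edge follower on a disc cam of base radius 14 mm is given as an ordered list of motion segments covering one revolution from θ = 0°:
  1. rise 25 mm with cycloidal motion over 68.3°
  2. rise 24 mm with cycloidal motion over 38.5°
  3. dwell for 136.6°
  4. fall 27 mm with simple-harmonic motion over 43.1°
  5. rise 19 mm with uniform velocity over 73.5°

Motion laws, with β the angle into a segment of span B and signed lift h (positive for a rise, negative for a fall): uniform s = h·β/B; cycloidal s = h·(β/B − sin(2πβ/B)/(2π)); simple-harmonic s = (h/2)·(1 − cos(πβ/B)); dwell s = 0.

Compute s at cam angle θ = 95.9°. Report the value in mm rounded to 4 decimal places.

seg 1 [0°–68.3°] cycloidal, h=25: full span → s += 25 → s = 25.0000
seg 2 [68.3°–106.8°] cycloidal, h=24: θ=95.9° here. β=27.6, B=38.5. 24·(0.7169 − sin(2π·0.7169)/(2π)) = 20.9425 → s = 45.9425

45.9425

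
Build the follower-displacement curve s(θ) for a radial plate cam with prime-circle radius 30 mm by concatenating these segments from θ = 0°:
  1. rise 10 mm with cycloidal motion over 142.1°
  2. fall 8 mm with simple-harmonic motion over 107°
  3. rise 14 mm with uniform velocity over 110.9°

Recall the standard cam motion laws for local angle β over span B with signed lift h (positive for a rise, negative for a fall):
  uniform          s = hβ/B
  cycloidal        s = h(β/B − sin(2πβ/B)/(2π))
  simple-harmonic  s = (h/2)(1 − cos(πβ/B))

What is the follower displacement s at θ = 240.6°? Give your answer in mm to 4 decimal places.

seg 1 [0°–142.1°] cycloidal, h=10: full span → s += 10 → s = 10.0000
seg 2 [142.1°–249.1°] simple-harmonic, h=-8: θ=240.6° here. β=98.5, B=107. -8/2·(1 − cos(π·0.9206)) = -7.8761 → s = 2.1239

2.1239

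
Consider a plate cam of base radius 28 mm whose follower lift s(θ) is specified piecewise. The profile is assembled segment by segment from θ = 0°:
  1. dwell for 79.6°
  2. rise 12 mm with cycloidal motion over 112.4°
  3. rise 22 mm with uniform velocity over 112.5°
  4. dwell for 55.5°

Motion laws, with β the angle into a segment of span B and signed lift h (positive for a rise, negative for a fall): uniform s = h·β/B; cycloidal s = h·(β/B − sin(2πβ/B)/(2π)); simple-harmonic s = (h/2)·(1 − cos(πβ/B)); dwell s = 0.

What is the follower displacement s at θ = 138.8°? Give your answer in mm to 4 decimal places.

seg 1 [0°–79.6°] dwell: s stays 0.0000
seg 2 [79.6°–192°] cycloidal, h=12: θ=138.8° here. β=59.2, B=112.4. 12·(0.5267 − sin(2π·0.5267)/(2π)) = 6.6391 → s = 6.6391

6.6391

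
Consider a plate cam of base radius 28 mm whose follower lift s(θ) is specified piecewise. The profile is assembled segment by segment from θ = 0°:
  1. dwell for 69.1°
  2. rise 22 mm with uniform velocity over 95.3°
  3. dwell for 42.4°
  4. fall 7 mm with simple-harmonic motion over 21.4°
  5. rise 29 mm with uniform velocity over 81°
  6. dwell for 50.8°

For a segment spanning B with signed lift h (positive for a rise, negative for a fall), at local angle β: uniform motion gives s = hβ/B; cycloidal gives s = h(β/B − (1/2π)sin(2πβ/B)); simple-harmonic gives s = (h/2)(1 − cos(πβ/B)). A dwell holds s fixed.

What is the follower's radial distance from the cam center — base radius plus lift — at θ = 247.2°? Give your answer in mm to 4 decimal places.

seg 1 [0°–69.1°] dwell: s stays 0.0000
seg 2 [69.1°–164.4°] uniform, h=22: full span → s += 22 → s = 22.0000
seg 3 [164.4°–206.8°] dwell: s stays 22.0000
seg 4 [206.8°–228.2°] simple-harmonic, h=-7: full span → s += -7 → s = 15.0000
seg 5 [228.2°–309.2°] uniform, h=29: θ=247.2° here. β=19, B=81. 29·19/81 = 6.8025 → s = 21.8025
radial distance = base radius + s = 28 + 21.8025 = 49.8025

49.8025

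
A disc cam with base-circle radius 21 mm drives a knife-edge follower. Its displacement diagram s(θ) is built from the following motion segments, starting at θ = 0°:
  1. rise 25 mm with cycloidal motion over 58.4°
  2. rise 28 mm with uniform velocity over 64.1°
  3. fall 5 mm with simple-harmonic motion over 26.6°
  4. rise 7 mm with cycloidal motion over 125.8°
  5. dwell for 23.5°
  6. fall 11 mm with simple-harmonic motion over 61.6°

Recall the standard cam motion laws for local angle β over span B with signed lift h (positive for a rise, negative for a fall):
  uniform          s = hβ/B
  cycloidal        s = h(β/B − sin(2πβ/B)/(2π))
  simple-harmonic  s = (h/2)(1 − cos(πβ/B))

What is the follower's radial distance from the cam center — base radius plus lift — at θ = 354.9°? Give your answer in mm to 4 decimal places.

seg 1 [0°–58.4°] cycloidal, h=25: full span → s += 25 → s = 25.0000
seg 2 [58.4°–122.5°] uniform, h=28: full span → s += 28 → s = 53.0000
seg 3 [122.5°–149.1°] simple-harmonic, h=-5: full span → s += -5 → s = 48.0000
seg 4 [149.1°–274.9°] cycloidal, h=7: full span → s += 7 → s = 55.0000
seg 5 [274.9°–298.4°] dwell: s stays 55.0000
seg 6 [298.4°–360°] simple-harmonic, h=-11: θ=354.9° here. β=56.5, B=61.6. -11/2·(1 − cos(π·0.9172)) = -10.8150 → s = 44.1850
radial distance = base radius + s = 21 + 44.1850 = 65.1850

65.1850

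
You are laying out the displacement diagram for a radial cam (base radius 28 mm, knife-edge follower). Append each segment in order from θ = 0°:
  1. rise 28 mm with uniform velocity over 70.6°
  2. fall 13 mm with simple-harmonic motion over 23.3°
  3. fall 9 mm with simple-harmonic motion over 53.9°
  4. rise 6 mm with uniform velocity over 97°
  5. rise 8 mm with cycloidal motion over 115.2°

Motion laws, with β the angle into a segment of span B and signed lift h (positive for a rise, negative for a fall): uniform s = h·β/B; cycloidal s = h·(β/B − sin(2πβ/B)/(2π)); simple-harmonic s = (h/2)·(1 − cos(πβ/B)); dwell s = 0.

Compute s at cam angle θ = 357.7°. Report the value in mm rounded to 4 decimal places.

seg 1 [0°–70.6°] uniform, h=28: full span → s += 28 → s = 28.0000
seg 2 [70.6°–93.9°] simple-harmonic, h=-13: full span → s += -13 → s = 15.0000
seg 3 [93.9°–147.8°] simple-harmonic, h=-9: full span → s += -9 → s = 6.0000
seg 4 [147.8°–244.8°] uniform, h=6: full span → s += 6 → s = 12.0000
seg 5 [244.8°–360°] cycloidal, h=8: θ=357.7° here. β=112.9, B=115.2. 8·(0.9800 − sin(2π·0.9800)/(2π)) = 7.9996 → s = 19.9996

19.9996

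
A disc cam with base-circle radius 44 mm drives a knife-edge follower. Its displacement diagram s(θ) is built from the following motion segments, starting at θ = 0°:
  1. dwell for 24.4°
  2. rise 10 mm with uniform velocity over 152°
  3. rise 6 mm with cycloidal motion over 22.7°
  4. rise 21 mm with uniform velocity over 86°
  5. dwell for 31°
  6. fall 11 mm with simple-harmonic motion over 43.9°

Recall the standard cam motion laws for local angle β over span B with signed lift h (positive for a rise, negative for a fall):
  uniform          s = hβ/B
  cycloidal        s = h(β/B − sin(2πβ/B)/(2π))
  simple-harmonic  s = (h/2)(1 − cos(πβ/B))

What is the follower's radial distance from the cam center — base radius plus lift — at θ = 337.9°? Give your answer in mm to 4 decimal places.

seg 1 [0°–24.4°] dwell: s stays 0.0000
seg 2 [24.4°–176.4°] uniform, h=10: full span → s += 10 → s = 10.0000
seg 3 [176.4°–199.1°] cycloidal, h=6: full span → s += 6 → s = 16.0000
seg 4 [199.1°–285.1°] uniform, h=21: full span → s += 21 → s = 37.0000
seg 5 [285.1°–316.1°] dwell: s stays 37.0000
seg 6 [316.1°–360°] simple-harmonic, h=-11: θ=337.9° here. β=21.8, B=43.9. -11/2·(1 − cos(π·0.4966)) = -5.4410 → s = 31.5590
radial distance = base radius + s = 44 + 31.5590 = 75.5590

75.5590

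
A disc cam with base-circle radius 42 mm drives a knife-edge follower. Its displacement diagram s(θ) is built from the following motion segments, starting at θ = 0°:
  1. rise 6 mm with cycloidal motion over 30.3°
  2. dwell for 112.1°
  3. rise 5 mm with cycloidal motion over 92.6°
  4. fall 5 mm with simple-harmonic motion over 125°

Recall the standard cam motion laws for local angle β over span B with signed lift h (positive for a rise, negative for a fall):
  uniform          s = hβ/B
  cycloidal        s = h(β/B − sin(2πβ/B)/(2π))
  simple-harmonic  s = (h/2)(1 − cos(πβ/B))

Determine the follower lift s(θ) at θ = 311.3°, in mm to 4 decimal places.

seg 1 [0°–30.3°] cycloidal, h=6: full span → s += 6 → s = 6.0000
seg 2 [30.3°–142.4°] dwell: s stays 6.0000
seg 3 [142.4°–235°] cycloidal, h=5: full span → s += 5 → s = 11.0000
seg 4 [235°–360°] simple-harmonic, h=-5: θ=311.3° here. β=76.3, B=125. -5/2·(1 − cos(π·0.6104)) = -3.3498 → s = 7.6502

7.6502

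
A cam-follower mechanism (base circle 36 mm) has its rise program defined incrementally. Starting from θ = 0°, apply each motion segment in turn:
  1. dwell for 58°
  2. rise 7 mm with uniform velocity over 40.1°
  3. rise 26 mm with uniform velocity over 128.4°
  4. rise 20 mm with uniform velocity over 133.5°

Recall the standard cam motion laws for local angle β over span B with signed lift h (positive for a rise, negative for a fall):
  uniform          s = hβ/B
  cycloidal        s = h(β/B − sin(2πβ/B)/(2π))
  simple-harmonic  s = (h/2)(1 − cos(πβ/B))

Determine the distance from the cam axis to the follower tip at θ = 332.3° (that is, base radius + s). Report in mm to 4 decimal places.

seg 1 [0°–58°] dwell: s stays 0.0000
seg 2 [58°–98.1°] uniform, h=7: full span → s += 7 → s = 7.0000
seg 3 [98.1°–226.5°] uniform, h=26: full span → s += 26 → s = 33.0000
seg 4 [226.5°–360°] uniform, h=20: θ=332.3° here. β=105.8, B=133.5. 20·105.8/133.5 = 15.8502 → s = 48.8502
radial distance = base radius + s = 36 + 48.8502 = 84.8502

84.8502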